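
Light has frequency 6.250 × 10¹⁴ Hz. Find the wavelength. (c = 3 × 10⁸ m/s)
λ = c/f = 480 nm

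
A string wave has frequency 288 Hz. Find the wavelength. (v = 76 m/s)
λ = v/f = 0.2639 m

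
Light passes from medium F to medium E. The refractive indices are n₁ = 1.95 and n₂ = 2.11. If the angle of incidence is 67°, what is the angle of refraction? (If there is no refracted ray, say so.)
sin θ₂ = (n₁/n₂)·sin θ₁ = 0.8507 → θ₂ = 58.29°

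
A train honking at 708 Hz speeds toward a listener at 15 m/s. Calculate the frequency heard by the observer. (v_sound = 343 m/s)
f_obs = f·v/(v − v_s) = 740.4 Hz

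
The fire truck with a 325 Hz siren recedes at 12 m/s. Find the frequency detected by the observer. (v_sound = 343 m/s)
f_obs = f·v/(v + v_s) = 314 Hz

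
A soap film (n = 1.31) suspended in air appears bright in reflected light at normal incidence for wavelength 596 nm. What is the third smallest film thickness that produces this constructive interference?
2nt = (m − ½)λ with m = 3 → t = (m − ½)λ/(2n) = 568.7 nm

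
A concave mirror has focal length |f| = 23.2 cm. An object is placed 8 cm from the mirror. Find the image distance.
f = +23.2 cm (concave); 1/di = 1/f − 1/do → di = -12.21 cm (virtual image, behind mirror)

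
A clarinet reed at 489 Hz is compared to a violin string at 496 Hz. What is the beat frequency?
7 Hz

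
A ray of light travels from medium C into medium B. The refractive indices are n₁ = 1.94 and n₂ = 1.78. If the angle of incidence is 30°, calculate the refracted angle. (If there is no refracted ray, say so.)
sin θ₂ = (n₁/n₂)·sin θ₁ = 0.5449 → θ₂ = 33.02°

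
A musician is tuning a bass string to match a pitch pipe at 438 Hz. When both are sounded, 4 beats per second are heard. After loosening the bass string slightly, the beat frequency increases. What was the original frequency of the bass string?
434 Hz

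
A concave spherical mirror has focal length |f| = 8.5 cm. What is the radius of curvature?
R = 2|f| = 17 cm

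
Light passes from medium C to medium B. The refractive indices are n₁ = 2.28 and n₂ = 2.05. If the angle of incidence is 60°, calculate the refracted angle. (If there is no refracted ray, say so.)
sin θ₂ = (n₁/n₂)·sin θ₁ = 0.9632 → θ₂ = 74.41°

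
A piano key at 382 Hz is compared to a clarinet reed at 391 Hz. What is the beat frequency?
9 Hz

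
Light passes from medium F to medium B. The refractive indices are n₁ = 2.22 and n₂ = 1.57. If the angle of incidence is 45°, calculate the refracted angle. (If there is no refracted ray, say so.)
sin θ₂ = (n₁/n₂)·sin θ₁ = 0.9999 → θ₂ = 89.03°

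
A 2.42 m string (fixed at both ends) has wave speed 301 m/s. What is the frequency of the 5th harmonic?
fₙ = nv/(2L) = 311 Hz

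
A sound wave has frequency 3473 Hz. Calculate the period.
T = 1/f = 2.879 × 10⁻⁴ s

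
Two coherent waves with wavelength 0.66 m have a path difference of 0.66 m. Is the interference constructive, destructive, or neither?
constructive — path difference = 1λ, a whole number of wavelengths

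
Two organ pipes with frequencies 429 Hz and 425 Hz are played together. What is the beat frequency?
4 Hz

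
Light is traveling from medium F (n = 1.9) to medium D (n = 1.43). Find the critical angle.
θc = arcsin(n₂/n₁) = 48.82°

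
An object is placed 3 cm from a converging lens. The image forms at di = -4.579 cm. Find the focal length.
1/f = 1/do + 1/di → f = 8.7 cm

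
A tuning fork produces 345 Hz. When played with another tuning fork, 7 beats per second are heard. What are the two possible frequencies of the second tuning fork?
f₂ = 345 ± 7 Hz → 352 Hz or 338 Hz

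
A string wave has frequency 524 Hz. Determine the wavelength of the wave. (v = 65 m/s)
λ = v/f = 0.124 m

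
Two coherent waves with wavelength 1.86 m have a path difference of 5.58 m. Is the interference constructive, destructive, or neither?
constructive — path difference = 3λ, a whole number of wavelengths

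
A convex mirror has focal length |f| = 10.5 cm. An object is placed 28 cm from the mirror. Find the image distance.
f = −10.5 cm (convex); 1/di = 1/f − 1/do → di = -7.636 cm (virtual image, behind mirror)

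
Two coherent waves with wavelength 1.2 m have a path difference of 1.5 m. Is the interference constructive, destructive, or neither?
neither (partial) — path difference = 1.25λ, neither a whole number of wavelengths nor an odd multiple of λ/2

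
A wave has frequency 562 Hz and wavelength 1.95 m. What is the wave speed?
v = fλ = 1096 m/s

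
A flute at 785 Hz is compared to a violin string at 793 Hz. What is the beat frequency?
8 Hz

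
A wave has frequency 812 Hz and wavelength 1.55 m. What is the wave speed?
v = fλ = 1259 m/s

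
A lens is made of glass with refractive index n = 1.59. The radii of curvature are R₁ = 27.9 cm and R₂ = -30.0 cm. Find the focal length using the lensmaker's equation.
1/f = (n − 1)(1/R₁ − 1/R₂) → f = 24.5 cm (converging lens)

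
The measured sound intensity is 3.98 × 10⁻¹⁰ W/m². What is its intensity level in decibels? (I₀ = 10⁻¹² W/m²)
β = 10·log₁₀(I/I₀) = 26 dB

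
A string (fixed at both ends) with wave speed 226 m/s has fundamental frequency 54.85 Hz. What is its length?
L = v/(2f₁) = 2.06 m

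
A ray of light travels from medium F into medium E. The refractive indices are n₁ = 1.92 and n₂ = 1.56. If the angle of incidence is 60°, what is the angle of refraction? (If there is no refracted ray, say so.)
sin θ₂ = (n₁/n₂)·sin θ₁ = 1.066 > 1, so there is no refracted ray — the light undergoes total internal reflection.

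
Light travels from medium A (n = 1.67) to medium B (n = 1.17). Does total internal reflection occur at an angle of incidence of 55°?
θc = arcsin(n₂/n₁) = 44.48°; 55° > θc, so yes — total internal reflection.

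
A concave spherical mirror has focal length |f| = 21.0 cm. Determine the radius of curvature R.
R = 2|f| = 42 cm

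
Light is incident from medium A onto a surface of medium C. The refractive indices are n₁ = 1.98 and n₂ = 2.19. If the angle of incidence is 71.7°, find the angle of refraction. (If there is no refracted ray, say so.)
sin θ₂ = (n₁/n₂)·sin θ₁ = 0.8584 → θ₂ = 59.14°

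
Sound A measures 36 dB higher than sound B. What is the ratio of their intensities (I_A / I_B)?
I_A/I_B = 10^(Δβ/10) = 3981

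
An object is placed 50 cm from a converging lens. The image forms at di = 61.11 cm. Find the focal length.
1/f = 1/do + 1/di → f = 27.5 cm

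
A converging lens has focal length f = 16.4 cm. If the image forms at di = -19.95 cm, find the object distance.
1/do = 1/f − 1/di → do = 9.001 cm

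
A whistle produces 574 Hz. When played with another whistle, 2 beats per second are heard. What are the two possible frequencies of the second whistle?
f₂ = 574 ± 2 Hz → 576 Hz or 572 Hz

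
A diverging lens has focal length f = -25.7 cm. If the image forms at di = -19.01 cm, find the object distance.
1/do = 1/f − 1/di → do = 73.03 cm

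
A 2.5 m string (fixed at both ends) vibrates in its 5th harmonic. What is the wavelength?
λₙ = 2L/n = 1 m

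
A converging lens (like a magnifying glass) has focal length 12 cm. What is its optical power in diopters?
P = 1/f = 8.333 D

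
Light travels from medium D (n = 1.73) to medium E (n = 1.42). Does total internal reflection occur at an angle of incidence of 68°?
θc = arcsin(n₂/n₁) = 55.17°; 68° > θc, so yes — total internal reflection.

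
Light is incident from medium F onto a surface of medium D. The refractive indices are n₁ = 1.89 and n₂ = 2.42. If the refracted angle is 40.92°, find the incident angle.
sin θ₁ = (n₂/n₁)·sin θ₂ → θ₁ = 57°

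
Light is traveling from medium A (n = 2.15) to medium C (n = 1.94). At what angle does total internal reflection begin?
θc = arcsin(n₂/n₁) = 64.47°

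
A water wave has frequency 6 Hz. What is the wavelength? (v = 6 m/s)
λ = v/f = 1 m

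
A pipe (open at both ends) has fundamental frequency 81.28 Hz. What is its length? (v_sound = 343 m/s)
L = v/(2f₁) = 2.11 m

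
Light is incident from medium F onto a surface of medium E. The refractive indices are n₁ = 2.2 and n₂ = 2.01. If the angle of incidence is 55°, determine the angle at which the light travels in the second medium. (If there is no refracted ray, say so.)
sin θ₂ = (n₁/n₂)·sin θ₁ = 0.8966 → θ₂ = 63.71°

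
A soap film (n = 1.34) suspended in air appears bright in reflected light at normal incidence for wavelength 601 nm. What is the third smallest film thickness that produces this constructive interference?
2nt = (m − ½)λ with m = 3 → t = (m − ½)λ/(2n) = 560.6 nm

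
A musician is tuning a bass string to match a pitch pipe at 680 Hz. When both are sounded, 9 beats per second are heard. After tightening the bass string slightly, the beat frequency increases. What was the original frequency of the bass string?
689 Hz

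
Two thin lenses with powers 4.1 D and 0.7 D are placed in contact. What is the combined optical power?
P_total = P₁ + P₂ = 4.8 D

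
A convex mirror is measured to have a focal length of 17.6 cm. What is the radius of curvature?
R = 2|f| = 35.2 cm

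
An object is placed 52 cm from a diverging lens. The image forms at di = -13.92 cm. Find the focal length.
1/f = 1/do + 1/di → f = -19.01 cm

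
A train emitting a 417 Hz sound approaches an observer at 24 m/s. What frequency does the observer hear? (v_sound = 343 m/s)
f_obs = f·v/(v − v_s) = 448.4 Hz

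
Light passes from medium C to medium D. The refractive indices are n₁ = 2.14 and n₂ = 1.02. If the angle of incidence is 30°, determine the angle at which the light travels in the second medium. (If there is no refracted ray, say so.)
sin θ₂ = (n₁/n₂)·sin θ₁ = 1.049 > 1, so there is no refracted ray — the light undergoes total internal reflection.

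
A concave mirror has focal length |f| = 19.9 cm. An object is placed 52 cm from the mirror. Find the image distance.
f = +19.9 cm (concave); 1/di = 1/f − 1/do → di = 32.24 cm (real image, in front of mirror)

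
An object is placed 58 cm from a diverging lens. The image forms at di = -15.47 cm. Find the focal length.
1/f = 1/do + 1/di → f = -21.1 cm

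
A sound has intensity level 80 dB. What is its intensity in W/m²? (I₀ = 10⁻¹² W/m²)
I = I₀·10^(β/10) = 1.00 × 10⁻⁴ W/m²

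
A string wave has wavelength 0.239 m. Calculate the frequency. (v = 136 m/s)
f = v/λ = 569 Hz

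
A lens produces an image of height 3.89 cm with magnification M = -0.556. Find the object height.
ho = |hi|/|M| = 6.996 cm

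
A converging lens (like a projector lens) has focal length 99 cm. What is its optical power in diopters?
P = 1/f = 1.01 D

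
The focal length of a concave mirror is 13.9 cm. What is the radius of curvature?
R = 2|f| = 27.8 cm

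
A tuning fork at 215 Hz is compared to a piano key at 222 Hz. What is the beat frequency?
7 Hz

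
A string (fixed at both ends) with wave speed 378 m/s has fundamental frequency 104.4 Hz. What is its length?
L = v/(2f₁) = 1.81 m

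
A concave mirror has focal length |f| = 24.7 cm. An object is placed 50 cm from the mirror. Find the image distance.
f = +24.7 cm (concave); 1/di = 1/f − 1/do → di = 48.81 cm (real image, in front of mirror)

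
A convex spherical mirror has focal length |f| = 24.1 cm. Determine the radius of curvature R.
R = 2|f| = 48.2 cm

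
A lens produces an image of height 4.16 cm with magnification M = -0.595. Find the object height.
ho = |hi|/|M| = 6.992 cm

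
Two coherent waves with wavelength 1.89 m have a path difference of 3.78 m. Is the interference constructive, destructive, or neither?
constructive — path difference = 2λ, a whole number of wavelengths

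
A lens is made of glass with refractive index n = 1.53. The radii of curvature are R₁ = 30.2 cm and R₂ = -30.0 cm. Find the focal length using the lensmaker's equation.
1/f = (n − 1)(1/R₁ − 1/R₂) → f = 28.4 cm (converging lens)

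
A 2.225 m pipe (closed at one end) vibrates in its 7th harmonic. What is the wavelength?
λₙ = 4L/n = 1.271 m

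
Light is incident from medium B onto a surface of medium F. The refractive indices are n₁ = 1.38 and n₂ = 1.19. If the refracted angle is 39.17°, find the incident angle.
sin θ₁ = (n₂/n₁)·sin θ₂ → θ₁ = 33°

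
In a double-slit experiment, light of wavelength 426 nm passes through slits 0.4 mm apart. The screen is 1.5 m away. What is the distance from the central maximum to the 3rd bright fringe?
y = mλL/d = 4.792 mm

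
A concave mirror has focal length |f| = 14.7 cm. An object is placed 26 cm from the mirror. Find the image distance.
f = +14.7 cm (concave); 1/di = 1/f − 1/do → di = 33.82 cm (real image, in front of mirror)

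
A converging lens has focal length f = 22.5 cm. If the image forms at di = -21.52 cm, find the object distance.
1/do = 1/f − 1/di → do = 11 cm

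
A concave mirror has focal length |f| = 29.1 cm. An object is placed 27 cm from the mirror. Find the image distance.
f = +29.1 cm (concave); 1/di = 1/f − 1/do → di = -374.1 cm (virtual image, behind mirror)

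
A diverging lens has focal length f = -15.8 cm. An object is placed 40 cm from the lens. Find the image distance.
1/di = 1/f − 1/do → di = -11.33 cm (virtual image)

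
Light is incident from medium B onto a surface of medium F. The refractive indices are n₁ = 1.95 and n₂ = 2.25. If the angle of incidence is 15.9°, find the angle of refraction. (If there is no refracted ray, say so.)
sin θ₂ = (n₁/n₂)·sin θ₁ = 0.2374 → θ₂ = 13.73°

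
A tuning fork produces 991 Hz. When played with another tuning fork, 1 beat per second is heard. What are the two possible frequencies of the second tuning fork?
f₂ = 991 ± 1 Hz → 992 Hz or 990 Hz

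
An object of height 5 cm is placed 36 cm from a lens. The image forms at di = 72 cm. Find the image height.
hi = (-di/do) × ho = -10 cm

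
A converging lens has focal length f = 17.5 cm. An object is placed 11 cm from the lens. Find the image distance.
1/di = 1/f − 1/do → di = -29.62 cm (virtual image)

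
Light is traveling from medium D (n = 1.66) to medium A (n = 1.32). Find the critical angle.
θc = arcsin(n₂/n₁) = 52.67°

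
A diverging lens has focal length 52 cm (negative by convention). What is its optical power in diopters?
P = 1/f = -1.923 D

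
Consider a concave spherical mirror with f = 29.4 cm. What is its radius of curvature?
R = 2|f| = 58.8 cm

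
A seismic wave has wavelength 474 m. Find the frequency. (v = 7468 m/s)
f = v/λ = 15.76 Hz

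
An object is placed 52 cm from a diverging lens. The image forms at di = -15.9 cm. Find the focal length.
1/f = 1/do + 1/di → f = -22.9 cm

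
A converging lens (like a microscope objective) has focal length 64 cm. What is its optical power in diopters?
P = 1/f = 1.562 D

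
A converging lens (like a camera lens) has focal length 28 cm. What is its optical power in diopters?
P = 1/f = 3.571 D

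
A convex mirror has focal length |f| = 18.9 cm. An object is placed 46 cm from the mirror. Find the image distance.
f = −18.9 cm (convex); 1/di = 1/f − 1/do → di = -13.4 cm (virtual image, behind mirror)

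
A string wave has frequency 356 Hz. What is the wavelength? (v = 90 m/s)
λ = v/f = 0.2528 m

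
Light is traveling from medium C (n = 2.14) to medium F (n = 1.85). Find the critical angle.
θc = arcsin(n₂/n₁) = 59.82°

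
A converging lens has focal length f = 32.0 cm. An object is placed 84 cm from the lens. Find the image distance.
1/di = 1/f − 1/do → di = 51.69 cm (real image)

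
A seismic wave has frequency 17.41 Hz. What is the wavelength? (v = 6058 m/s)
λ = v/f = 348 m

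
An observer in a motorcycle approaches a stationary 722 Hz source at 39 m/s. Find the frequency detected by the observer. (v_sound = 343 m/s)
f_obs = f·(v + v_o)/v = 804.1 Hz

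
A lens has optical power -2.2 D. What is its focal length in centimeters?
f = 1/P = -45.45 cm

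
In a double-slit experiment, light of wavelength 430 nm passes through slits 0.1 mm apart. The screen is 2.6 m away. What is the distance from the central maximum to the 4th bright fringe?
y = mλL/d = 44.72 mm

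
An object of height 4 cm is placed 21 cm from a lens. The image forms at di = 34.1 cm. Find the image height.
hi = (-di/do) × ho = -6.495 cm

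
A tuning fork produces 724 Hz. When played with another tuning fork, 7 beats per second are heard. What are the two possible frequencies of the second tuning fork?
f₂ = 724 ± 7 Hz → 731 Hz or 717 Hz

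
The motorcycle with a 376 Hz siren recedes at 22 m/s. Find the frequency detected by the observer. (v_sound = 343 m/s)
f_obs = f·v/(v + v_s) = 353.3 Hz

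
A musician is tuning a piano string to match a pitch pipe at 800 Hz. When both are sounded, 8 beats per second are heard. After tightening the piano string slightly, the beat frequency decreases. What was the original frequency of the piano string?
792 Hz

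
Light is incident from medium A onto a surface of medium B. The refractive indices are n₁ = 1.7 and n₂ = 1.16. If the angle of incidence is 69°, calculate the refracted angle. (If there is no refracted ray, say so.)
sin θ₂ = (n₁/n₂)·sin θ₁ = 1.368 > 1, so there is no refracted ray — the light undergoes total internal reflection.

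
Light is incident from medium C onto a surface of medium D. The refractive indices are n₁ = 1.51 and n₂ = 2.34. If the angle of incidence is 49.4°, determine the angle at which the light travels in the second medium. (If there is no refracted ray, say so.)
sin θ₂ = (n₁/n₂)·sin θ₁ = 0.49 → θ₂ = 29.34°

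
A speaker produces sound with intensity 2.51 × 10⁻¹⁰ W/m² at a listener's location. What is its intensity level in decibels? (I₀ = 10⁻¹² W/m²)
β = 10·log₁₀(I/I₀) = 24 dB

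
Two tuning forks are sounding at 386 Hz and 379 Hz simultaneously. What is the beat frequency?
7 Hz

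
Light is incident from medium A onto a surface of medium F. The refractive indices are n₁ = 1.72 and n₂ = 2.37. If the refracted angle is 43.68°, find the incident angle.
sin θ₁ = (n₂/n₁)·sin θ₂ → θ₁ = 72.11°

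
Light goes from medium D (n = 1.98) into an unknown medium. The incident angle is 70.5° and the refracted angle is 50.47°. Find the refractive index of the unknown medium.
n₂ = n₁·sin θ₁ / sin θ₂ = 2.42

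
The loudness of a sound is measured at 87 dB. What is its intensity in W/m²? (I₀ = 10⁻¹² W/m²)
I = I₀·10^(β/10) = 5.01 × 10⁻⁴ W/m²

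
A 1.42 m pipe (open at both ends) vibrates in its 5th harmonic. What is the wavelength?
λₙ = 2L/n = 0.568 m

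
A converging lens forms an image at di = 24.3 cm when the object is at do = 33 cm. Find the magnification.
M = −di/do = -0.7364 (inverted image)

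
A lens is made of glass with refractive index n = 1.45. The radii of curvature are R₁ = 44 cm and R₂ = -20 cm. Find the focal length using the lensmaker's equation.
1/f = (n − 1)(1/R₁ − 1/R₂) → f = 30.56 cm (converging lens)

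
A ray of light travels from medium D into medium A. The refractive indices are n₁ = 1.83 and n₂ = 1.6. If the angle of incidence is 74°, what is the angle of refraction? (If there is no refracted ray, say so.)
sin θ₂ = (n₁/n₂)·sin θ₁ = 1.099 > 1, so there is no refracted ray — the light undergoes total internal reflection.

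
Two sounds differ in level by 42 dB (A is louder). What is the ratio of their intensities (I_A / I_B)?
I_A/I_B = 10^(Δβ/10) = 15850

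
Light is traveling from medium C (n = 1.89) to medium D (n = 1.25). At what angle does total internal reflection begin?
θc = arcsin(n₂/n₁) = 41.4°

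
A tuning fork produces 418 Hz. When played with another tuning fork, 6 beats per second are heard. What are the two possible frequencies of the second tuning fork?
f₂ = 418 ± 6 Hz → 424 Hz or 412 Hz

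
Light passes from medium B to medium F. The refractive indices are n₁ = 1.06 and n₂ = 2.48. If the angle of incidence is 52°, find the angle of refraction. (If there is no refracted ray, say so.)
sin θ₂ = (n₁/n₂)·sin θ₁ = 0.3368 → θ₂ = 19.68°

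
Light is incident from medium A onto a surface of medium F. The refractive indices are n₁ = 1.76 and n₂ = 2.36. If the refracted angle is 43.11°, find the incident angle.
sin θ₁ = (n₂/n₁)·sin θ₂ → θ₁ = 66.4°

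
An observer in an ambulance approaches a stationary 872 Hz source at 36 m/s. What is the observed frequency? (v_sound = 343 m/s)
f_obs = f·(v + v_o)/v = 963.5 Hz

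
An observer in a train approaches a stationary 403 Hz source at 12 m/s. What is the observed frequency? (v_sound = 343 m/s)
f_obs = f·(v + v_o)/v = 417.1 Hz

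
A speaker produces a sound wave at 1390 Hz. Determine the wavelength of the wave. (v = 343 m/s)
λ = v/f = 0.2468 m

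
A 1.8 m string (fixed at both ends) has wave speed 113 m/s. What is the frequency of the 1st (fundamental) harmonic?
fₙ = nv/(2L) = 31.39 Hz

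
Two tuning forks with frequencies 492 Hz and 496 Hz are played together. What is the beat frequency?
4 Hz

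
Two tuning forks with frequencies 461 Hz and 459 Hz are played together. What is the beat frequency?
2 Hz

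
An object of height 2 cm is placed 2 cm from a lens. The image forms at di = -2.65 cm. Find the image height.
hi = (-di/do) × ho = 2.65 cm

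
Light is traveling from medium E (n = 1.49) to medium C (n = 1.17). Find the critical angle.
θc = arcsin(n₂/n₁) = 51.74°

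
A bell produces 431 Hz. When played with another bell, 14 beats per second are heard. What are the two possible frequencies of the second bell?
f₂ = 431 ± 14 Hz → 445 Hz or 417 Hz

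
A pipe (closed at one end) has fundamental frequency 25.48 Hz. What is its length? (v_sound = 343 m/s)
L = v/(4f₁) = 3.365 m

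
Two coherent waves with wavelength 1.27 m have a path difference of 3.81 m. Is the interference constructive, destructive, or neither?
constructive — path difference = 3λ, a whole number of wavelengths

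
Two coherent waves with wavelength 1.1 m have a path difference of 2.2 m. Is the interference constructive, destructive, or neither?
constructive — path difference = 2λ, a whole number of wavelengths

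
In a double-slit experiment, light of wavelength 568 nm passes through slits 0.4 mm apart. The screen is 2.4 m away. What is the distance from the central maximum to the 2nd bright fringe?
y = mλL/d = 6.816 mm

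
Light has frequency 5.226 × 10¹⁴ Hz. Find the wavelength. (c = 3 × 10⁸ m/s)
λ = c/f = 574.1 nm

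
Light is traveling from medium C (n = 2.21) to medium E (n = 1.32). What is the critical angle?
θc = arcsin(n₂/n₁) = 36.68°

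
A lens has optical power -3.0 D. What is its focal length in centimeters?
f = 1/P = -33.33 cm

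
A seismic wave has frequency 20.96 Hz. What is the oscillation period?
T = 1/f = 0.04771 s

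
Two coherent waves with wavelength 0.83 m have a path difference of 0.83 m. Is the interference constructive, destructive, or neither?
constructive — path difference = 1λ, a whole number of wavelengths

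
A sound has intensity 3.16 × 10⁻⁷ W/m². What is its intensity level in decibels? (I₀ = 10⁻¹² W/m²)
β = 10·log₁₀(I/I₀) = 55 dB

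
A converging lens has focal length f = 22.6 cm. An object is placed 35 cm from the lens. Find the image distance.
1/di = 1/f − 1/do → di = 63.79 cm (real image)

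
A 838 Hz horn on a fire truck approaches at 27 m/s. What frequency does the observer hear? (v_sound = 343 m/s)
f_obs = f·v/(v − v_s) = 909.6 Hz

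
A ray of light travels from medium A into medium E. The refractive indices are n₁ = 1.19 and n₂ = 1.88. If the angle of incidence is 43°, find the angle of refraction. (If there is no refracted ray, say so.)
sin θ₂ = (n₁/n₂)·sin θ₁ = 0.4317 → θ₂ = 25.57°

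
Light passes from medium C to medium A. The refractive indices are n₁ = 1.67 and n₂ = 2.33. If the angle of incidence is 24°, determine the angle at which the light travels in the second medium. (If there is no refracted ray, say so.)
sin θ₂ = (n₁/n₂)·sin θ₁ = 0.2915 → θ₂ = 16.95°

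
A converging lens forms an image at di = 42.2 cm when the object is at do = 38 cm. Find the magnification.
M = −di/do = -1.111 (inverted image)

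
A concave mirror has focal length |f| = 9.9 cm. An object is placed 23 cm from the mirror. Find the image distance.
f = +9.9 cm (concave); 1/di = 1/f − 1/do → di = 17.38 cm (real image, in front of mirror)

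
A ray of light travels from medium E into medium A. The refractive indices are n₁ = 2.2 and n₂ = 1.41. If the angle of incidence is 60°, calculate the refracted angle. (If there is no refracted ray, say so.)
sin θ₂ = (n₁/n₂)·sin θ₁ = 1.351 > 1, so there is no refracted ray — the light undergoes total internal reflection.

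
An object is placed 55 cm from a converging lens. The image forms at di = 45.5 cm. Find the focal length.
1/f = 1/do + 1/di → f = 24.9 cm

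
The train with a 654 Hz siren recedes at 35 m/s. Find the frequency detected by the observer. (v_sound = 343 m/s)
f_obs = f·v/(v + v_s) = 593.4 Hz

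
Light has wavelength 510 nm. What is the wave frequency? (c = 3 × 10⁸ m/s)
f = c/λ = 5.882 × 10¹⁴ Hz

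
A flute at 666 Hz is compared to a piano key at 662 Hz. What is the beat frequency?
4 Hz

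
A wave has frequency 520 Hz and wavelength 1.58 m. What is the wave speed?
v = fλ = 821.6 m/s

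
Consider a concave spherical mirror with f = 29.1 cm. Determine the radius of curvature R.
R = 2|f| = 58.2 cm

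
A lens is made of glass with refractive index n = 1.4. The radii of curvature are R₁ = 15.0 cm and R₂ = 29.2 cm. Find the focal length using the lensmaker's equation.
1/f = (n − 1)(1/R₁ − 1/R₂) → f = 77.11 cm (converging lens)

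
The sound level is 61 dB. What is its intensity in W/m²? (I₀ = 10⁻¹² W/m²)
I = I₀·10^(β/10) = 1.26 × 10⁻⁶ W/m²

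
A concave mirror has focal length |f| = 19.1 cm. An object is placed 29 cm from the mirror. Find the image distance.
f = +19.1 cm (concave); 1/di = 1/f − 1/do → di = 55.95 cm (real image, in front of mirror)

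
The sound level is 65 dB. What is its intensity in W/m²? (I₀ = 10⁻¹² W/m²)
I = I₀·10^(β/10) = 3.16 × 10⁻⁶ W/m²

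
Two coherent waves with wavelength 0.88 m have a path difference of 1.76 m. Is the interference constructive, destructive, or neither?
constructive — path difference = 2λ, a whole number of wavelengths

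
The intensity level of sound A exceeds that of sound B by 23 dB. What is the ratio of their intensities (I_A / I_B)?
I_A/I_B = 10^(Δβ/10) = 199.5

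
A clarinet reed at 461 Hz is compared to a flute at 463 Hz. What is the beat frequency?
2 Hz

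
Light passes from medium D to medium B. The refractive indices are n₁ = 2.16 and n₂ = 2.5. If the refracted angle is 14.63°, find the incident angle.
sin θ₁ = (n₂/n₁)·sin θ₂ → θ₁ = 17°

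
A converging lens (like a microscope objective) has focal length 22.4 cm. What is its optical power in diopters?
P = 1/f = 4.464 D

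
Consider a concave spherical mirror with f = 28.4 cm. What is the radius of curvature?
R = 2|f| = 56.8 cm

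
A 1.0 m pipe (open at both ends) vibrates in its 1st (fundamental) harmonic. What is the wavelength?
λₙ = 2L/n = 2 m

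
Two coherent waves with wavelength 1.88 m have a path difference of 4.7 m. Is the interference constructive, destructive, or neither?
destructive — path difference = 2.5λ, an odd multiple of λ/2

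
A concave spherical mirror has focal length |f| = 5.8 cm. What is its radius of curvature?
R = 2|f| = 11.6 cm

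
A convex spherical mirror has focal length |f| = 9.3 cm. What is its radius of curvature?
R = 2|f| = 18.6 cm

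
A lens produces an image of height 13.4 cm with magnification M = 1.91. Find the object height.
ho = |hi|/|M| = 7.016 cm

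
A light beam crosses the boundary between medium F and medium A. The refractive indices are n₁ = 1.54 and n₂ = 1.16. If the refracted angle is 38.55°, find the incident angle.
sin θ₁ = (n₂/n₁)·sin θ₂ → θ₁ = 28°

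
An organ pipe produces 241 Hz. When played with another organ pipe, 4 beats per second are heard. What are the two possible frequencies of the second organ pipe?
f₂ = 241 ± 4 Hz → 245 Hz or 237 Hz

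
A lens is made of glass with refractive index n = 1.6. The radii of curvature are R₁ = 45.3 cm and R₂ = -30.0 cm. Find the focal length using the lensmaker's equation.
1/f = (n − 1)(1/R₁ − 1/R₂) → f = 30.08 cm (converging lens)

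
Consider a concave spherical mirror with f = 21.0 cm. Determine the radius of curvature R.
R = 2|f| = 42 cm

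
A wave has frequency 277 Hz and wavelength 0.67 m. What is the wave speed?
v = fλ = 185.6 m/s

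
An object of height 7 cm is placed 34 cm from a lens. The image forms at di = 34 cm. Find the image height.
hi = (-di/do) × ho = -7 cm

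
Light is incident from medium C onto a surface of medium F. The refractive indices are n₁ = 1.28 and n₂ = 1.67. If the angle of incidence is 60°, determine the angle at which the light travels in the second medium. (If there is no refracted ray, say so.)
sin θ₂ = (n₁/n₂)·sin θ₁ = 0.6638 → θ₂ = 41.59°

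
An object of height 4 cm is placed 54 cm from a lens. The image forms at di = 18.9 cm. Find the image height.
hi = (-di/do) × ho = -1.4 cm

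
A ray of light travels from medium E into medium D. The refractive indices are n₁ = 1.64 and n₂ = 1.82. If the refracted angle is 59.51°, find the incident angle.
sin θ₁ = (n₂/n₁)·sin θ₂ → θ₁ = 73°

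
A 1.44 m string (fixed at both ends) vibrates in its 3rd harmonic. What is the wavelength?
λₙ = 2L/n = 0.96 m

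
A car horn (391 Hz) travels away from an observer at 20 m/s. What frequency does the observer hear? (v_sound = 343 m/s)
f_obs = f·v/(v + v_s) = 369.5 Hz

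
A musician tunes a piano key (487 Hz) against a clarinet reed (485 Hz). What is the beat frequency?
2 Hz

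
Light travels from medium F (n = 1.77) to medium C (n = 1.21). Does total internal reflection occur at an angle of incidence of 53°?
θc = arcsin(n₂/n₁) = 43.13°; 53° > θc, so yes — total internal reflection.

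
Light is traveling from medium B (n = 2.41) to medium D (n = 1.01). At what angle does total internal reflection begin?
θc = arcsin(n₂/n₁) = 24.78°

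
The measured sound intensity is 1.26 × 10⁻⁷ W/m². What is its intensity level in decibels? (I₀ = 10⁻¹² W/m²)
β = 10·log₁₀(I/I₀) = 51 dB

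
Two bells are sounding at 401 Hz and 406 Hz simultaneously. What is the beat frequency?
5 Hz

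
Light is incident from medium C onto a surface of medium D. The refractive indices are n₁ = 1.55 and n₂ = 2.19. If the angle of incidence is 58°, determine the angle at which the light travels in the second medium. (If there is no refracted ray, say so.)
sin θ₂ = (n₁/n₂)·sin θ₁ = 0.6002 → θ₂ = 36.89°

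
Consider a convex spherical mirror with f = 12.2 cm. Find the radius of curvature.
R = 2|f| = 24.4 cm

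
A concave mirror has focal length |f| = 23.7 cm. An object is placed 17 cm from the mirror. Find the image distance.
f = +23.7 cm (concave); 1/di = 1/f − 1/do → di = -60.13 cm (virtual image, behind mirror)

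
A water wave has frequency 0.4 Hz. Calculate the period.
T = 1/f = 2.5 s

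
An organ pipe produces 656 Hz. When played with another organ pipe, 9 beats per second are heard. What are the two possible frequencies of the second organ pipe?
f₂ = 656 ± 9 Hz → 665 Hz or 647 Hz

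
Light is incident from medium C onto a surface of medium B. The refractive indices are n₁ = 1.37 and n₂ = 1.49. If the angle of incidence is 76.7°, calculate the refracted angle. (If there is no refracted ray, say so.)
sin θ₂ = (n₁/n₂)·sin θ₁ = 0.8948 → θ₂ = 63.48°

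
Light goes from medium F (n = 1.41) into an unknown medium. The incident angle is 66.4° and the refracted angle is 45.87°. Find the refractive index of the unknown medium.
n₂ = n₁·sin θ₁ / sin θ₂ = 1.8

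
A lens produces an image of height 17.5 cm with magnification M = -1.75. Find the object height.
ho = |hi|/|M| = 10 cm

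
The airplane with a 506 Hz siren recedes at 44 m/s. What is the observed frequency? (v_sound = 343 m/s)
f_obs = f·v/(v + v_s) = 448.5 Hz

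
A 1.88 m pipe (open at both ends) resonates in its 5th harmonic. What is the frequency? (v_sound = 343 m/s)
fₙ = nv/(2L) = 456.1 Hz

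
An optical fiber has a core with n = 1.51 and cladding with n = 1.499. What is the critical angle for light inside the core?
θc = arcsin(n_cladding/n_core) = 83.08°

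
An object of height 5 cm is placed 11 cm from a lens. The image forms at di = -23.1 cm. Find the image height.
hi = (-di/do) × ho = 10.5 cm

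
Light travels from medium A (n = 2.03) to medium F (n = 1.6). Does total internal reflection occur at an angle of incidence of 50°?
θc = arcsin(n₂/n₁) = 52.02°; 50° < θc, so no — the ray refracts.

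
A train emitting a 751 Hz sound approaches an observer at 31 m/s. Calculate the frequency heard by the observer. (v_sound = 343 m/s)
f_obs = f·v/(v − v_s) = 825.6 Hz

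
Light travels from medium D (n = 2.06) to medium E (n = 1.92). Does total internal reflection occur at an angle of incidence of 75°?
θc = arcsin(n₂/n₁) = 68.75°; 75° > θc, so yes — total internal reflection.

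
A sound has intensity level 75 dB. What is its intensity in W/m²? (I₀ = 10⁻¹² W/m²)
I = I₀·10^(β/10) = 3.16 × 10⁻⁵ W/m²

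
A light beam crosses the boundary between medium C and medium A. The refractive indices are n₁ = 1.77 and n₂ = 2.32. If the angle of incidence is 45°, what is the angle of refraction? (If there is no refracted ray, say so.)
sin θ₂ = (n₁/n₂)·sin θ₁ = 0.5395 → θ₂ = 32.65°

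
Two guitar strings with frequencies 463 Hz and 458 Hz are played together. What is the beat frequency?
5 Hz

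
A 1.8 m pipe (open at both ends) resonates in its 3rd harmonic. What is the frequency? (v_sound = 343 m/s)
fₙ = nv/(2L) = 285.8 Hz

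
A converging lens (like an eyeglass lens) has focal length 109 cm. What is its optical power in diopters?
P = 1/f = 0.9174 D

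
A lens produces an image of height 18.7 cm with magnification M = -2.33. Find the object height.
ho = |hi|/|M| = 8.026 cm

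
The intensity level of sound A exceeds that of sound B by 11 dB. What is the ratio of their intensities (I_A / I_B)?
I_A/I_B = 10^(Δβ/10) = 12.59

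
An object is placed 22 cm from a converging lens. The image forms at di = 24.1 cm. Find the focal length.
1/f = 1/do + 1/di → f = 11.5 cm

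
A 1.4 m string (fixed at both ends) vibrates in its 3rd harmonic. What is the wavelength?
λₙ = 2L/n = 0.9333 m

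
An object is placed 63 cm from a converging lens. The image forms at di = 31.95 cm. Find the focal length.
1/f = 1/do + 1/di → f = 21.2 cm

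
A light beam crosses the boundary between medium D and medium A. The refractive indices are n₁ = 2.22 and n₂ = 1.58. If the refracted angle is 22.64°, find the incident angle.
sin θ₁ = (n₂/n₁)·sin θ₂ → θ₁ = 15.9°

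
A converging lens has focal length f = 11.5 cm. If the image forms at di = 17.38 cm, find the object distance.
1/do = 1/f − 1/di → do = 33.99 cm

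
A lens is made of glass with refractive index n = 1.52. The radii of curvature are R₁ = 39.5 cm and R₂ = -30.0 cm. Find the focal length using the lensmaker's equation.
1/f = (n − 1)(1/R₁ − 1/R₂) → f = 32.79 cm (converging lens)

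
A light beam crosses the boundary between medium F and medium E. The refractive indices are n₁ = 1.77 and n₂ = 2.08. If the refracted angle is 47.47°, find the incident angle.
sin θ₁ = (n₂/n₁)·sin θ₂ → θ₁ = 60°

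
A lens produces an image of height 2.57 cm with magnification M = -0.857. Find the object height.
ho = |hi|/|M| = 2.999 cm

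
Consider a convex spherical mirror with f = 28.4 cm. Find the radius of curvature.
R = 2|f| = 56.8 cm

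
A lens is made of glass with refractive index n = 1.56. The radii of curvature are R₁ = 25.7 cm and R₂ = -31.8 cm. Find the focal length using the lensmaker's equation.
1/f = (n − 1)(1/R₁ − 1/R₂) → f = 25.38 cm (converging lens)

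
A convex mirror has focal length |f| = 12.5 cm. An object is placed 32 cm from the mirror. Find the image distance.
f = −12.5 cm (convex); 1/di = 1/f − 1/do → di = -8.989 cm (virtual image, behind mirror)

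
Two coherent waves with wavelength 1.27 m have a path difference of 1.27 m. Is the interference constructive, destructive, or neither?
constructive — path difference = 1λ, a whole number of wavelengths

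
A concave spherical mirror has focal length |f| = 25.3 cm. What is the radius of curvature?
R = 2|f| = 50.6 cm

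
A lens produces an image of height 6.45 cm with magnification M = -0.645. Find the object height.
ho = |hi|/|M| = 10 cm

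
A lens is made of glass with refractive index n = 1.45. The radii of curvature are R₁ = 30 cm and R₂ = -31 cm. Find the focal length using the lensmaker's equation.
1/f = (n − 1)(1/R₁ − 1/R₂) → f = 33.88 cm (converging lens)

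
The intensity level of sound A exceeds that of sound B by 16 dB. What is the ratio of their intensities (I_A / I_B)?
I_A/I_B = 10^(Δβ/10) = 39.81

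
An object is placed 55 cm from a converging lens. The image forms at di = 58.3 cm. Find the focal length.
1/f = 1/do + 1/di → f = 28.3 cm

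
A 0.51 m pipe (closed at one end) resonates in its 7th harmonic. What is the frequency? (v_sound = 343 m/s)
fₙ = nv/(4L) = 1177 Hz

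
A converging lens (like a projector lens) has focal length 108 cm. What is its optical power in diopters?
P = 1/f = 0.9259 D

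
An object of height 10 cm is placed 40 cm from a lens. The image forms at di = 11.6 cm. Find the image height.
hi = (-di/do) × ho = -2.9 cm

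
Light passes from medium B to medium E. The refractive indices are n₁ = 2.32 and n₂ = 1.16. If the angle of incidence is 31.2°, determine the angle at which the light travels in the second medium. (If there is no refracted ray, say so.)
sin θ₂ = (n₁/n₂)·sin θ₁ = 1.036 > 1, so there is no refracted ray — the light undergoes total internal reflection.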